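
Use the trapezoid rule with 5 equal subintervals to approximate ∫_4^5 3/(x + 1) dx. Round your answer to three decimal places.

0.547

Δx = (5 − 4)/5 = 0.2.
f(4) = 0.6, f(4.2) = 15/26, f(4.4) = 5/9, f(4.6) = 15/28, f(4.8) = 15/29, f(5) = 0.5.
T_5 = (Δx/2)·[f(x_0) + 2f(x_1) + ... + 2f(x_{4}) + f(x_5)].
Sum ≈ 0.547.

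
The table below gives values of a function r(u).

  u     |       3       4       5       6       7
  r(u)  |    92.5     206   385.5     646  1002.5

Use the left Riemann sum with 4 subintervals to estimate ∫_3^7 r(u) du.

1330

Δu = 1.
Sum = 1·[92.5 + 206 + 385.5 + 646] = 1330.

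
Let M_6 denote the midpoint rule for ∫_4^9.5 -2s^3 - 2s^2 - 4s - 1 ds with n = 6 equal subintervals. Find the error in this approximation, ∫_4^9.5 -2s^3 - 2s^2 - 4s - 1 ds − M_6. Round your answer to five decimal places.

-16.36791

Exact integral: ∫_4^9.5 f(s) ds ≈ -4627.4479167.
M_6 ≈ -4611.0800058.
Error ≈ -4627.4479167 − (-4611.0800058) ≈ -16.36791.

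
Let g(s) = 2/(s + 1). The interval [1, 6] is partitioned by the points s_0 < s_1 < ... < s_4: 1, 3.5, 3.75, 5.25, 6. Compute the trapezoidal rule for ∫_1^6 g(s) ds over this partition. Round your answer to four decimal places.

Subinterval widths: 2.5, 0.25, 1.5, 0.75.
g(1) = 1, g(3.5) = 4/9, g(3.75) = 8/19, g(5.25) = 0.32, g(6) = 2/7.
On each subinterval the trapezoid contributes (Δs_i/2)·[g(s_{i-1}) + g(s_i)].
Sum ≈ 2.6967.

2.6967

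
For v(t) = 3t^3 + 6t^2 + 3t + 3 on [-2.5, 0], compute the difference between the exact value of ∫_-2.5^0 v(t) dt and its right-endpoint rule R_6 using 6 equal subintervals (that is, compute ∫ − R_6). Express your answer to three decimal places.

Exact integral: ∫_-2.5^0 v(t) dt = 0.078125.
R_6 ≈ 3.21398.
Error ≈ 0.078125 − 3.21398 ≈ -3.136.

-3.136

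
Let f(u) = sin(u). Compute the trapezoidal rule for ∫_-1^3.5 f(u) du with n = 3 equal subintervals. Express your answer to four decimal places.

1.1889

Δu = (3.5 − (-1))/3 = 1.5.
f(-1) ≈ -0.8415, f(0.5) ≈ 0.4794, f(2) ≈ 0.9093, f(3.5) ≈ -0.3508.
T_3 = (Δu/2)·[f(u_0) + 2f(u_1) + 2f(u_2) + f(u_3)].
Sum ≈ 1.1889.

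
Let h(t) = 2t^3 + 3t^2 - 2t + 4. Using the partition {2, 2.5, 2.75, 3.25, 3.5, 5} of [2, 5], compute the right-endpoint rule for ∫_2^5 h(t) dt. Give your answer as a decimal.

Subinterval widths: 0.5, 0.25, 0.5, 0.25, 1.5.
Right endpoints: 2.5, 2.75, 3.25, 3.5, 5.
h(2.5) = 49, h(2.75) = 62.78125, h(3.25) = 97.84375, h(3.5) = 119.5, h(5) = 319.
Sum = Σ Δt_i · h(t_i).
Sum = 597.4921875.

597.4921875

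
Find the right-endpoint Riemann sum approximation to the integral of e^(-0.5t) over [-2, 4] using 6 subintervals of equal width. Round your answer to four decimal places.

Δt = (4 − (-2))/6 = 1.
Right endpoints: -1, 0, 1, 2, 3, 4.
f(-1) ≈ 1.6487, f(0) ≈ 1.0000, f(1) ≈ 0.6065, f(2) ≈ 0.3679, f(3) ≈ 0.2231, f(4) ≈ 0.1353.
Sum = Δt · [f(-1) + f(0) + f(1) + ...].
Sum ≈ 3.9816.

3.9816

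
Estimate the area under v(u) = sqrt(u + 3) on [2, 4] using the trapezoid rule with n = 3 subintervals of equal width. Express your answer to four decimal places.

4.8920

Δu = (4 − 2)/3 = 2/3.
v(2) ≈ 2.2361, v(8/3) ≈ 2.3805, v(10/3) ≈ 2.5166, v(4) ≈ 2.6458.
T_3 = (Δu/2)·[v(u_0) + 2v(u_1) + 2v(u_2) + v(u_3)].
Sum ≈ 4.8920.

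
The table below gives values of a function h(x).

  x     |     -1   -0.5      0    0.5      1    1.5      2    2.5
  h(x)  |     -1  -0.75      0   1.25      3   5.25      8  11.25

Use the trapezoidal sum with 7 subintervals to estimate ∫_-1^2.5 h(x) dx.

10.9375

Δx = 0.5.
T_7 = (0.5/2)·[(-1) + 2·(-0.75) + 2·0 + 2·1.25 + 2·3 + 2·5.25 + 2·8 + 11.25] = 10.9375.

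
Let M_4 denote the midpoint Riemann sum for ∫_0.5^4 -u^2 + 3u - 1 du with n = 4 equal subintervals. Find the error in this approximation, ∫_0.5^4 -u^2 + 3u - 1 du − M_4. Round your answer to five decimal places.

-0.22331

Exact integral: ∫_0.5^4 f(u) du ≈ -1.1666667.
M_4 ≈ -0.9433594.
Error ≈ -1.1666667 − (-0.9433594) ≈ -0.22331.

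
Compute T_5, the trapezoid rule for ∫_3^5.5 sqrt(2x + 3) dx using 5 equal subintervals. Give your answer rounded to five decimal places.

Δx = (5.5 − 3)/5 = 0.5.
f(3) ≈ 3.00000, f(3.5) ≈ 3.16228, f(4) ≈ 3.31662, f(4.5) ≈ 3.46410, f(5) ≈ 3.60555, f(5.5) ≈ 3.74166.
T_5 = (Δx/2)·[f(x_0) + 2f(x_1) + ... + 2f(x_{4}) + f(x_5)].
Sum ≈ 8.45969.

8.45969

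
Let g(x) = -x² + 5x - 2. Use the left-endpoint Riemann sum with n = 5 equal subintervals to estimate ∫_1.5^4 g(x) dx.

Δx = (4 − 1.5)/5 = 0.5.
Left endpoints: 1.5, 2, 2.5, 3, 3.5.
g(1.5) = 3.25, g(2) = 4, g(2.5) = 4.25, g(3) = 4, g(3.5) = 3.25.
Sum = Δx · [g(1.5) + g(2) + g(2.5) + g(3) + g(3.5)].
Sum = 9.375.

9.375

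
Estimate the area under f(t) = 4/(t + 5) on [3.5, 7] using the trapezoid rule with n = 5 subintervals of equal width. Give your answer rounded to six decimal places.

Δt = (7 − 3.5)/5 = 0.7.
f(3.5) = 8/17, f(4.2) = 10/23, f(4.9) = 40/99, f(5.6) = 20/53, f(6.3) = 40/113, f(7) = 1/3.
T_5 = (Δt/2)·[f(t_0) + 2f(t_1) + ... + 2f(t_{4}) + f(t_5)].
Sum ≈ 1.380487.

1.380487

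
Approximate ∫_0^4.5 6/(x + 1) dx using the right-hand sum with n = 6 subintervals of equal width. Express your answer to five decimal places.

8.64659

Δx = (4.5 − 0)/6 = 0.75.
Right endpoints: 0.75, 1.5, 2.25, 3, 3.75, 4.5.
f(0.75) = 24/7, f(1.5) = 2.4, f(2.25) = 24/13, f(3) = 1.5, f(3.75) = 24/19, f(4.5) = 12/11.
Sum = Δx · [f(0.75) + f(1.5) + f(2.25) + ...].
Sum ≈ 8.64659.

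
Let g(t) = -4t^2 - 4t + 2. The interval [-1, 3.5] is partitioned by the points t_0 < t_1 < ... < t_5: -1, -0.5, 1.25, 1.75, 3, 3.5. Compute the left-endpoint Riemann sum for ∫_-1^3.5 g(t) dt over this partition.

Subinterval widths: 0.5, 1.75, 0.5, 1.25, 0.5.
Left endpoints: -1, -0.5, 1.25, 1.75, 3.
g(-1) = 2, g(-0.5) = 3, g(1.25) = -9.25, g(1.75) = -17.25, g(3) = -46.
Sum = Σ Δt_i · g(t_i).
Sum = -42.9375.

-42.9375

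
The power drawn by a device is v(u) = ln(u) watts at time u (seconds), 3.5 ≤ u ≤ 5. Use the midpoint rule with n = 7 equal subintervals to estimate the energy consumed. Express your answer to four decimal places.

Δu = (5 − 3.5)/7 = 3/14.
Midpoints: 101/28, 107/28, 113/28, 4.25, 125/28, 131/28, 137/28.
v(101/28) ≈ 1.2829, v(107/28) ≈ 1.3406, v(113/28) ≈ 1.3952, v(4.25) ≈ 1.4469, v(125/28) ≈ 1.4961, v(131/28) ≈ 1.5430, v(137/28) ≈ 1.5878.
Sum = Δu · [v(101/28) + v(107/28) + v(113/28) + ...].
Sum ≈ 2.1627.

2.1627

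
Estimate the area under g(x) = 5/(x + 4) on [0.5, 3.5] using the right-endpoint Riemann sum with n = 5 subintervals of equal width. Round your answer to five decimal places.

Δx = (3.5 − 0.5)/5 = 0.6.
Right endpoints: 1.1, 1.7, 2.3, 2.9, 3.5.
g(1.1) = 50/51, g(1.7) = 50/57, g(2.3) = 50/63, g(2.9) = 50/69, g(3.5) = 2/3.
Sum = Δx · [g(1.1) + g(1.7) + g(2.3) + g(2.9) + g(3.5)].
Sum ≈ 2.42552.

2.42552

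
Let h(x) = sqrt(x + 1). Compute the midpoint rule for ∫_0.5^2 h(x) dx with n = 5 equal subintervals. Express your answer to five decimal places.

2.23980

Δx = (2 − 0.5)/5 = 0.3.
Midpoints: 0.65, 0.95, 1.25, 1.55, 1.85.
h(0.65) ≈ 1.28452, h(0.95) ≈ 1.39642, h(1.25) ≈ 1.50000, h(1.55) ≈ 1.59687, h(1.85) ≈ 1.68819.
Sum = Δx · [h(0.65) + h(0.95) + h(1.25) + h(1.55) + h(1.85)].
Sum ≈ 2.23980.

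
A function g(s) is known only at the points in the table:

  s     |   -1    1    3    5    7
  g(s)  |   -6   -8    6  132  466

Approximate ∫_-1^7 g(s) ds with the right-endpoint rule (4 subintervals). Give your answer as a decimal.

1192

Δs = 2.
Sum = 2·[(-8) + 6 + 132 + 466] = 1192.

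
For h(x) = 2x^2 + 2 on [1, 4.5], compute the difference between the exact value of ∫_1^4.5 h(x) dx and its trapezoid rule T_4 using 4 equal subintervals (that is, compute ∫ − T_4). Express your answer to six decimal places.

-0.893229

Exact integral: ∫_1^4.5 h(x) dx ≈ 67.08333333.
T_4 = 67.9765625.
Error ≈ 67.08333333 − 67.9765625 ≈ -0.893229.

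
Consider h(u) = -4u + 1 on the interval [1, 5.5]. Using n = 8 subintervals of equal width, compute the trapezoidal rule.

Δu = (5.5 − 1)/8 = 0.5625.
h(1) = -3, h(1.5625) = -5.25, h(2.125) = -7.5, h(2.6875) = -9.75, h(3.25) = -12, h(3.8125) = -14.25, h(4.375) = -16.5, h(4.9375) = -18.75, h(5.5) = -21.
T_8 = (Δu/2)·[h(u_0) + 2h(u_1) + ... + 2h(u_{7}) + h(u_8)].
Sum = -54.

-54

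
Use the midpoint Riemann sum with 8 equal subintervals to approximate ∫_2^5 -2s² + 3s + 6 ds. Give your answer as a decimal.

-28.4296875

Δs = (5 − 2)/8 = 0.375.
Midpoints: 2.1875, 2.5625, 2.9375, 3.3125, 3.6875, 4.0625, 4.4375, 4.8125.
f(2.1875) = 2.9921875, f(2.5625) = 0.5546875, f(2.9375) = -2.4453125, f(3.3125) = -6.0078125, f(3.6875) = -10.1328125, f(4.0625) = -14.8203125, f(4.4375) = -20.0703125, f(4.8125) = -25.8828125.
Sum = Δs · [f(2.1875) + f(2.5625) + f(2.9375) + ...].
Sum = -28.4296875.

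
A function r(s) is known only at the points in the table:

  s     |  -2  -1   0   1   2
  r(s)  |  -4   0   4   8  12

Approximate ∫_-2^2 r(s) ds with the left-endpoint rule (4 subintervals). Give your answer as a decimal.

8

Δs = 1.
Sum = 1·[(-4) + 0 + 4 + 8] = 8.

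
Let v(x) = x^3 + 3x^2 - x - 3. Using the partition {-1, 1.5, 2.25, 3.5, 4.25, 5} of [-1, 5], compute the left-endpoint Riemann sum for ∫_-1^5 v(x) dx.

Subinterval widths: 2.5, 0.75, 1.25, 0.75, 0.75.
Left endpoints: -1, 1.5, 2.25, 3.5, 4.25.
v(-1) = 0, v(1.5) = 5.625, v(2.25) = 21.328125, v(3.5) = 73.125, v(4.25) = 123.703125.
Sum = Σ Δx_i · v(x_i).
Sum = 178.5.

178.5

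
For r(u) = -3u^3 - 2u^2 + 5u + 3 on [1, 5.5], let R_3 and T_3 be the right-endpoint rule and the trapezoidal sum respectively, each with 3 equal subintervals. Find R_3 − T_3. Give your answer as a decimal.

-399.09375

R_3 = -1161.
T_3 = -761.90625.
R_3 − T_3 = -399.09375.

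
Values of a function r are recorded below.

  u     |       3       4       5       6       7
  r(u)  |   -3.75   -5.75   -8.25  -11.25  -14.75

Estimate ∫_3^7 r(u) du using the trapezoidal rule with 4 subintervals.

-34.5

Δu = 1.
T_4 = (1/2)·[(-3.75) + 2·(-5.75) + 2·(-8.25) + 2·(-11.25) + (-14.75)] = -34.5.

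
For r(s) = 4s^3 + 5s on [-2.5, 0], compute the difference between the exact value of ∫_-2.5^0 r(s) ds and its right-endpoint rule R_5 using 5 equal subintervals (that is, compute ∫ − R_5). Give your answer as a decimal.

-17.1875

Exact integral: ∫_-2.5^0 r(s) ds = -54.6875.
R_5 = -37.5.
Error = -54.6875 − (-37.5) = -17.1875.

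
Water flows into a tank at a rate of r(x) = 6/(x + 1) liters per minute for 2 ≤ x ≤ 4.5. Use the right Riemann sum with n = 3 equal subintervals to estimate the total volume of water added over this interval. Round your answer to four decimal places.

Δx = (4.5 − 2)/3 = 5/6.
Right endpoints: 17/6, 11/3, 4.5.
r(17/6) = 36/23, r(11/3) = 9/7, r(4.5) = 12/11.
Sum = Δx · [r(17/6) + r(11/3) + r(4.5)].
Sum ≈ 3.2849.

3.2849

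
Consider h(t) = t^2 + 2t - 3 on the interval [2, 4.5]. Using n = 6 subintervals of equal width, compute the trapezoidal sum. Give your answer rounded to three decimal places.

Δt = (4.5 − 2)/6 = 5/12.
h(2) = 5, h(29/12) = 1105/144, h(17/6) = 385/36, h(3.25) = 14.0625, h(11/3) = 160/9, h(49/12) = 3145/144, h(4.5) = 26.25.
T_6 = (Δt/2)·[h(t_0) + 2h(t_1) + ... + 2h(t_{5}) + h(t_6)].
Sum ≈ 36.531.

36.531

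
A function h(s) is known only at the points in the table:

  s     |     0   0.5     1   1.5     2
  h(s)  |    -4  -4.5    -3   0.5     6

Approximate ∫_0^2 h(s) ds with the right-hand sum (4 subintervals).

Δs = 0.5.
Sum = 0.5·[(-4.5) + (-3) + 0.5 + 6] = -0.5.

-0.5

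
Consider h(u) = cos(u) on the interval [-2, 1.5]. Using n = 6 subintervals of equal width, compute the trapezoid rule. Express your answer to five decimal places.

Δu = (1.5 − (-2))/6 = 7/12.
h(-2) ≈ -0.41615, h(-17/12) ≈ 0.15352, h(-5/6) ≈ 0.67241, h(-0.25) ≈ 0.96891, h(1/3) ≈ 0.94496, h(11/12) ≈ 0.60847, h(1.5) ≈ 0.07074.
T_6 = (Δu/2)·[h(u_0) + 2h(u_1) + ... + 2h(u_{5}) + h(u_6)].
Sum ≈ 1.85241.

1.85241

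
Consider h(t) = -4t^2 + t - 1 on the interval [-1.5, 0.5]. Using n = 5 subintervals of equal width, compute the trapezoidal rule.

Δt = (0.5 − (-1.5))/5 = 0.4.
h(-1.5) = -11.5, h(-1.1) = -6.94, h(-0.7) = -3.66, h(-0.3) = -1.66, h(0.1) = -0.94, h(0.5) = -1.5.
T_5 = (Δt/2)·[h(t_0) + 2h(t_1) + ... + 2h(t_{4}) + h(t_5)].
Sum = -7.88.

-7.88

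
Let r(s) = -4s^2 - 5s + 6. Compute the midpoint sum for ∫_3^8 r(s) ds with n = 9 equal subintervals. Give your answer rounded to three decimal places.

Δs = (8 − 3)/9 = 5/9.
Midpoints: 59/18, 23/6, 79/18, 89/18, 5.5, 109/18, 119/18, 43/6, 139/18.
r(59/18) = -8645/162, r(23/6) = -1295/18, r(79/18) = -15065/162, r(89/18) = -18875/162, r(5.5) = -142.5, r(109/18) = -27695/162, r(119/18) = -32705/162, r(43/6) = -4235/18, r(139/18) = -43925/162.
Sum = Δs · [r(59/18) + r(23/6) + r(79/18) + ...].
Sum ≈ -753.652.

-753.652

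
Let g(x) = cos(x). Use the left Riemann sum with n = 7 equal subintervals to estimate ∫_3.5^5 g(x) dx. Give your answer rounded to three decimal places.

Δx = (5 − 3.5)/7 = 3/14.
Left endpoints: 3.5, 26/7, 55/14, 29/7, 61/14, 32/7, 67/14.
g(3.5) ≈ -0.936, g(26/7) ≈ -0.840, g(55/14) ≈ -0.706, g(29/7) ≈ -0.539, g(61/14) ≈ -0.348, g(32/7) ≈ -0.140, g(67/14) ≈ 0.073.
Sum = Δx · [g(3.5) + g(26/7) + g(55/14) + ...].
Sum ≈ -0.737.

-0.737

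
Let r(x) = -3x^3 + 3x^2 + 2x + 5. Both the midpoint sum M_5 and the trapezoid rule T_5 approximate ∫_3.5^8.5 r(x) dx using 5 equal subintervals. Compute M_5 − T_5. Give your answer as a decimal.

63.75

M_5 = -3125.
T_5 = -3188.75.
M_5 − T_5 = 63.75.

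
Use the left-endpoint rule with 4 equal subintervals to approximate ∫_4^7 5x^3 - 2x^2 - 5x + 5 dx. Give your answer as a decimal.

Δx = (7 − 4)/4 = 0.75.
Left endpoints: 4, 4.75, 5.5, 6.25.
f(4) = 273, f(4.75) = 471.984375, f(5.5) = 748.875, f(6.25) = 1116.328125.
Sum = Δx · [f(4) + f(4.75) + f(5.5) + f(6.25)].
Sum = 1957.640625.

1957.640625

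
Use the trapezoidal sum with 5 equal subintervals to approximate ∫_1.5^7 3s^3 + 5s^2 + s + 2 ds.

2445.34125

Δs = (7 − 1.5)/5 = 1.1.
f(1.5) = 24.875, f(2.6) = 91.128, f(3.7) = 226.109, f(4.8) = 453.776, f(5.9) = 798.087, f(7) = 1283.
T_5 = (Δs/2)·[f(s_0) + 2f(s_1) + ... + 2f(s_{4}) + f(s_5)].
Sum = 2445.34125.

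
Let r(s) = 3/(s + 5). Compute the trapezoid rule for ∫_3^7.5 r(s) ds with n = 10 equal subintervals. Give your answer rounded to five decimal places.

Δs = (7.5 − 3)/10 = 0.45.
r(3) = 0.375, r(3.45) = 60/169, r(3.9) = 30/89, r(4.35) = 60/187, r(4.8) = 15/49, r(5.25) = 12/41, r(5.7) = 30/107, r(6.15) = 60/223, r(6.6) = 15/58, r(7.05) = 60/241, r(7.5) = 0.24.
T_10 = (Δs/2)·[r(s_0) + 2r(s_1) + ... + 2r(s_{9}) + r(s_10)].
Sum ≈ 1.33933.

1.33933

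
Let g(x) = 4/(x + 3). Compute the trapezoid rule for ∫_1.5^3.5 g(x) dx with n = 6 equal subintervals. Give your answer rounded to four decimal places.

1.4719

Δx = (3.5 − 1.5)/6 = 1/3.
g(1.5) = 8/9, g(11/6) = 24/29, g(13/6) = 24/31, g(2.5) = 8/11, g(17/6) = 24/35, g(19/6) = 24/37, g(3.5) = 8/13.
T_6 = (Δx/2)·[g(x_0) + 2g(x_1) + ... + 2g(x_{5}) + g(x_6)].
Sum ≈ 1.4719.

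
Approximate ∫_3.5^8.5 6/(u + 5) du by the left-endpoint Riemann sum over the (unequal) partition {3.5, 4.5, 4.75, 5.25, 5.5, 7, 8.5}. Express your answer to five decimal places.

2.92495

Subinterval widths: 1, 0.25, 0.5, 0.25, 1.5, 1.5.
Left endpoints: 3.5, 4.5, 4.75, 5.25, 5.5, 7.
f(3.5) = 12/17, f(4.5) = 12/19, f(4.75) = 8/13, f(5.25) = 24/41, f(5.5) = 4/7, f(7) = 0.5.
Sum = Σ Δu_i · f(u_i).
Sum ≈ 2.92495.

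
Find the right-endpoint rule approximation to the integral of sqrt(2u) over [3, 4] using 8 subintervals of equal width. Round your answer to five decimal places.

Δu = (4 − 3)/8 = 0.125.
Right endpoints: 3.125, 3.25, 3.375, 3.5, 3.625, 3.75, 3.875, 4.
f(3.125) ≈ 2.50000, f(3.25) ≈ 2.54951, f(3.375) ≈ 2.59808, f(3.5) ≈ 2.64575, f(3.625) ≈ 2.69258, f(3.75) ≈ 2.73861, f(3.875) ≈ 2.78388, f(4) ≈ 2.82843.
Sum = Δu · [f(3.125) + f(3.25) + f(3.375) + ...].
Sum ≈ 2.66711.

2.66711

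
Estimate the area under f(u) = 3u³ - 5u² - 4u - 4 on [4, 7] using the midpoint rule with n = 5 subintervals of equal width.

1061.745

Δu = (7 − 4)/5 = 0.6.
Midpoints: 4.3, 4.9, 5.5, 6.1, 6.7.
f(4.3) = 124.871, f(4.9) = 209.297, f(5.5) = 321.875, f(6.1) = 466.493, f(6.7) = 647.039.
Sum = Δu · [f(4.3) + f(4.9) + f(5.5) + f(6.1) + f(6.7)].
Sum = 1061.745.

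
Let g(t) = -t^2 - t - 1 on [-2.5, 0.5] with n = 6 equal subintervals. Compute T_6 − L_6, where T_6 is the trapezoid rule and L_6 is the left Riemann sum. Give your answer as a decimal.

T_6 = -5.375.
L_6 = -6.125.
T_6 − L_6 = 0.75.

0.75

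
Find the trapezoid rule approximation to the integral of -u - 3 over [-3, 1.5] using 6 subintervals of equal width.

Δu = (1.5 − (-3))/6 = 0.75.
f(-3) = 0, f(-2.25) = -0.75, f(-1.5) = -1.5, f(-0.75) = -2.25, f(0) = -3, f(0.75) = -3.75, f(1.5) = -4.5.
T_6 = (Δu/2)·[f(u_0) + 2f(u_1) + ... + 2f(u_{5}) + f(u_6)].
Sum = -10.125.

-10.125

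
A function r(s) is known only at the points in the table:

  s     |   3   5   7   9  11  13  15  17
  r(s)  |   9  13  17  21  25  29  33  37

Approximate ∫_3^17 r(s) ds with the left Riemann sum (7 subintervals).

Δs = 2.
Sum = 2·[9 + 13 + 17 + 21 + 25 + 29 + 33] = 294.

294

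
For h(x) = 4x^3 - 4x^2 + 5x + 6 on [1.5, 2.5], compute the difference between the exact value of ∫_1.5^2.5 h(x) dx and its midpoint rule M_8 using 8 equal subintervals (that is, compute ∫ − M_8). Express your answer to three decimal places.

0.026

Exact integral: ∫_1.5^2.5 h(x) dx ≈ 33.66667.
M_8 = 33.640625.
Error ≈ 33.66667 − 33.640625 ≈ 0.026.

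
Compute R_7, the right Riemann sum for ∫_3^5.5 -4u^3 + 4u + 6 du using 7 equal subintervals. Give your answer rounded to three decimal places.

-877.041

Δu = (5.5 − 3)/7 = 5/14.
Right endpoints: 47/14, 26/7, 57/14, 31/7, 67/14, 36/7, 5.5.
f(47/14) = -90495/686, f(26/7) = -63150/343, f(57/14) = -169905/686, f(31/7) = -111030/343, f(67/14) = -283515/686, f(36/7) = -177510/343, f(5.5) = -637.5.
Sum = Δu · [f(47/14) + f(26/7) + f(57/14) + ...].
Sum ≈ -877.041.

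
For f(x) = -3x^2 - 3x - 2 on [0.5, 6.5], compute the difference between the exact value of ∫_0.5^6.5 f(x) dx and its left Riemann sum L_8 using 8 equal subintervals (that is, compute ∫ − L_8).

-52.3125

Exact integral: ∫_0.5^6.5 f(x) dx = -349.5.
L_8 = -297.1875.
Error = -349.5 − (-297.1875) = -52.3125.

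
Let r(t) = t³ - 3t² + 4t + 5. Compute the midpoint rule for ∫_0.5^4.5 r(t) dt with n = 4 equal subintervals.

70

Δt = (4.5 − 0.5)/4 = 1.
Midpoints: 1, 2, 3, 4.
r(1) = 7, r(2) = 9, r(3) = 17, r(4) = 37.
Sum = Δt · [r(1) + r(2) + r(3) + r(4)].
Sum = 70.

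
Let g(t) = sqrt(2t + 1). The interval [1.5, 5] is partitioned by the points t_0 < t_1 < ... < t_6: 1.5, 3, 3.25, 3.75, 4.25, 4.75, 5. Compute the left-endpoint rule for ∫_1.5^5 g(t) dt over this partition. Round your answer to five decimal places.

Subinterval widths: 1.5, 0.25, 0.5, 0.5, 0.5, 0.25.
Left endpoints: 1.5, 3, 3.25, 3.75, 4.25, 4.75.
g(1.5) ≈ 2.00000, g(3) ≈ 2.64575, g(3.25) ≈ 2.73861, g(3.75) ≈ 2.91548, g(4.25) ≈ 3.08221, g(4.75) ≈ 3.24037.
Sum = Σ Δt_i · g(t_i).
Sum ≈ 8.83968.

8.83968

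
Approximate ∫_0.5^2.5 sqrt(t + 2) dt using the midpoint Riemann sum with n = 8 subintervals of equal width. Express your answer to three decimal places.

Δt = (2.5 − 0.5)/8 = 0.25.
Midpoints: 0.625, 0.875, 1.125, 1.375, 1.625, 1.875, 2.125, 2.375.
f(0.625) ≈ 1.620, f(0.875) ≈ 1.696, f(1.125) ≈ 1.768, f(1.375) ≈ 1.837, f(1.625) ≈ 1.904, f(1.875) ≈ 1.969, f(2.125) ≈ 2.031, f(2.375) ≈ 2.092.
Sum = Δt · [f(0.625) + f(0.875) + f(1.125) + ...].
Sum ≈ 3.729.

3.729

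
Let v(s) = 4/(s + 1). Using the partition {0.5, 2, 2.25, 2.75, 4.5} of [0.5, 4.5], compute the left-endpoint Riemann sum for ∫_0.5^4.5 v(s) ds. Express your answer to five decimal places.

6.81538

Subinterval widths: 1.5, 0.25, 0.5, 1.75.
Left endpoints: 0.5, 2, 2.25, 2.75.
v(0.5) = 8/3, v(2) = 4/3, v(2.25) = 16/13, v(2.75) = 16/15.
Sum = Σ Δs_i · v(s_i).
Sum ≈ 6.81538.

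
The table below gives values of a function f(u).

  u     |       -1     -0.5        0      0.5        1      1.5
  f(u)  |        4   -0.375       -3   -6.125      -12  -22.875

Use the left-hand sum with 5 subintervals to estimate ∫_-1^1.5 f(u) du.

Δu = 0.5.
Sum = 0.5·[4 + (-0.375) + (-3) + (-6.125) + (-12)] = -8.75.

-8.75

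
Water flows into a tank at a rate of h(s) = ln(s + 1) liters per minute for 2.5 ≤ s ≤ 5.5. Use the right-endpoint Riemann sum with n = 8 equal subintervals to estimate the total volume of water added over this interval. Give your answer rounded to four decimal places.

Δs = (5.5 − 2.5)/8 = 0.375.
Right endpoints: 2.875, 3.25, 3.625, 4, 4.375, 4.75, 5.125, 5.5.
h(2.875) ≈ 1.3545, h(3.25) ≈ 1.4469, h(3.625) ≈ 1.5315, h(4) ≈ 1.6094, h(4.375) ≈ 1.6818, h(4.75) ≈ 1.7492, h(5.125) ≈ 1.8124, h(5.5) ≈ 1.8718.
Sum = Δs · [h(2.875) + h(3.25) + h(3.625) + ...].
Sum ≈ 4.8966.

4.8966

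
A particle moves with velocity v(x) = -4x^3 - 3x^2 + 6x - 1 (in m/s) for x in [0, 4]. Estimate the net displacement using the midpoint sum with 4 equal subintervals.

-267

Δx = (4 − 0)/4 = 1.
Midpoints: 0.5, 1.5, 2.5, 3.5.
v(0.5) = 0.75, v(1.5) = -12.25, v(2.5) = -67.25, v(3.5) = -188.25.
Sum = Δx · [v(0.5) + v(1.5) + v(2.5) + v(3.5)].
Sum = -267.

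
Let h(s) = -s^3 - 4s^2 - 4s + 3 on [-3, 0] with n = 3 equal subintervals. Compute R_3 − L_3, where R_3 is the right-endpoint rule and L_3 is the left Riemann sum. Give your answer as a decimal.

-3

R_3 = 10.
L_3 = 13.
R_3 − L_3 = -3.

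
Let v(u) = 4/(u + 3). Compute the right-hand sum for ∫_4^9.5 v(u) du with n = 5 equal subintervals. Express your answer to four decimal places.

Δu = (9.5 − 4)/5 = 1.1.
Right endpoints: 5.1, 6.2, 7.3, 8.4, 9.5.
v(5.1) = 40/81, v(6.2) = 10/23, v(7.3) = 40/103, v(8.4) = 20/57, v(9.5) = 0.32.
Sum = Δu · [v(5.1) + v(6.2) + v(7.3) + v(8.4) + v(9.5)].
Sum ≈ 2.1866.

2.1866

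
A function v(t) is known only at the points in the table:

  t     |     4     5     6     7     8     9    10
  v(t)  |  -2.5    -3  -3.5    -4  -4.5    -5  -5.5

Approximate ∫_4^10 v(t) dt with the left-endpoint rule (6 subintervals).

Δt = 1.
Sum = 1·[(-2.5) + (-3) + (-3.5) + (-4) + (-4.5) + (-5)] = -22.5.

-22.5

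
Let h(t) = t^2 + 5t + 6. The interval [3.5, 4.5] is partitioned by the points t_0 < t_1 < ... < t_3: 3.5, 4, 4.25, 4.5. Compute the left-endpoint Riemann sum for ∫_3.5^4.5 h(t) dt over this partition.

39.703125

Subinterval widths: 0.5, 0.25, 0.25.
Left endpoints: 3.5, 4, 4.25.
h(3.5) = 35.75, h(4) = 42, h(4.25) = 45.3125.
Sum = Σ Δt_i · h(t_i).
Sum = 39.703125.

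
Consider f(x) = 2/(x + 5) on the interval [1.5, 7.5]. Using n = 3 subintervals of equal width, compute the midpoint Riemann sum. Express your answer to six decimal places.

1.302212

Δx = (7.5 − 1.5)/3 = 2.
Midpoints: 2.5, 4.5, 6.5.
f(2.5) = 4/15, f(4.5) = 4/19, f(6.5) = 4/23.
Sum = Δx · [f(2.5) + f(4.5) + f(6.5)].
Sum ≈ 1.302212.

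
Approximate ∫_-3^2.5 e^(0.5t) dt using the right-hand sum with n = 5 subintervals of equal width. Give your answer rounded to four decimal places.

Δt = (2.5 − (-3))/5 = 1.1.
Right endpoints: -1.9, -0.8, 0.3, 1.4, 2.5.
f(-1.9) ≈ 0.3867, f(-0.8) ≈ 0.6703, f(0.3) ≈ 1.1618, f(1.4) ≈ 2.0138, f(2.5) ≈ 3.4903.
Sum = Δt · [f(-1.9) + f(-0.8) + f(0.3) + f(1.4) + f(2.5)].
Sum ≈ 8.4953.

8.4953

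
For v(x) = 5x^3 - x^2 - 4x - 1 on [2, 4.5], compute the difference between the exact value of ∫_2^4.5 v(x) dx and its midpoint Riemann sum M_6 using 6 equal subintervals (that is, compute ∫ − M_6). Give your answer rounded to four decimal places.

Exact integral: ∫_2^4.5 v(x) dx ≈ 429.869792.
M_6 ≈ 428.142723.
Error ≈ 429.869792 − 428.142723 ≈ 1.7271.

1.7271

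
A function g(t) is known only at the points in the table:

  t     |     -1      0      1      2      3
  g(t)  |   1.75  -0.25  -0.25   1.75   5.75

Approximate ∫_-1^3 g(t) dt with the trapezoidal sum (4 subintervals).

Δt = 1.
T_4 = (1/2)·[1.75 + 2·(-0.25) + 2·(-0.25) + 2·1.75 + 5.75] = 5.

5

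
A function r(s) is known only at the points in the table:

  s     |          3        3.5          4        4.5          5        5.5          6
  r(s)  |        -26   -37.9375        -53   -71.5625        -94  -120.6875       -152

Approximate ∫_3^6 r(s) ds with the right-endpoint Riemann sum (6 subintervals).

Δs = 0.5.
Sum = 0.5·[(-37.9375) + (-53) + (-71.5625) + (-94) + (-120.6875) + (-152)] = -264.59375.

-264.59375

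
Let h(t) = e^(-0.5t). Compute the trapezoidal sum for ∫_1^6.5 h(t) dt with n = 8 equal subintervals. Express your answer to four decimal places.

1.1467

Δt = (6.5 − 1)/8 = 0.6875.
h(1) ≈ 0.6065, h(1.6875) ≈ 0.4301, h(2.375) ≈ 0.3050, h(3.0625) ≈ 0.2163, h(3.75) ≈ 0.1534, h(4.4375) ≈ 0.1087, h(5.125) ≈ 0.0771, h(5.8125) ≈ 0.0547, h(6.5) ≈ 0.0388.
T_8 = (Δt/2)·[h(t_0) + 2h(t_1) + ... + 2h(t_{7}) + h(t_8)].
Sum ≈ 1.1467.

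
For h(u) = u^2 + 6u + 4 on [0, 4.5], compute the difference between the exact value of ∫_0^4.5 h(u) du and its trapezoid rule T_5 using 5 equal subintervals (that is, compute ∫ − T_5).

-0.6075

Exact integral: ∫_0^4.5 h(u) du = 109.125.
T_5 = 109.7325.
Error = 109.125 − 109.7325 = -0.6075.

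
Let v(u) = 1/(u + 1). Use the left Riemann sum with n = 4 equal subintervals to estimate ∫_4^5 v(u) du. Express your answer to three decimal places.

Δu = (5 − 4)/4 = 0.25.
Left endpoints: 4, 4.25, 4.5, 4.75.
v(4) = 0.2, v(4.25) = 4/21, v(4.5) = 2/11, v(4.75) = 4/23.
Sum = Δu · [v(4) + v(4.25) + v(4.5) + v(4.75)].
Sum ≈ 0.187.

0.187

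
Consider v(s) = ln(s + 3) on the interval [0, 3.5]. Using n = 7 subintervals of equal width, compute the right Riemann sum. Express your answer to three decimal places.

5.560

Δs = (3.5 − 0)/7 = 0.5.
Right endpoints: 0.5, 1, 1.5, 2, 2.5, 3, 3.5.
v(0.5) ≈ 1.253, v(1) ≈ 1.386, v(1.5) ≈ 1.504, v(2) ≈ 1.609, v(2.5) ≈ 1.705, v(3) ≈ 1.792, v(3.5) ≈ 1.872.
Sum = Δs · [v(0.5) + v(1) + v(1.5) + ...].
Sum ≈ 5.560.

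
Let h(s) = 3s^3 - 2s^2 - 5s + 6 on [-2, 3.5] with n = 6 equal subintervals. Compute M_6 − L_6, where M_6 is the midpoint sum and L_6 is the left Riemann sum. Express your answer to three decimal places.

M_6 ≈ 77.17585.
L_6 ≈ 32.87746.
M_6 − L_6 ≈ 44.298.

44.298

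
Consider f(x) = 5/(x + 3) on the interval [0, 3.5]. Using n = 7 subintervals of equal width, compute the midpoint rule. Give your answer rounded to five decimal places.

3.86142

Δx = (3.5 − 0)/7 = 0.5.
Midpoints: 0.25, 0.75, 1.25, 1.75, 2.25, 2.75, 3.25.
f(0.25) = 20/13, f(0.75) = 4/3, f(1.25) = 20/17, f(1.75) = 20/19, f(2.25) = 20/21, f(2.75) = 20/23, f(3.25) = 0.8.
Sum = Δx · [f(0.25) + f(0.75) + f(1.25) + ...].
Sum ≈ 3.86142.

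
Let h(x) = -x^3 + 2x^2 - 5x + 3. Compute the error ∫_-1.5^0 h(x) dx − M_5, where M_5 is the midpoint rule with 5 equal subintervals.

Exact integral: ∫_-1.5^0 h(x) dx = 13.640625.
M_5 = 13.5928125.
Error = 13.640625 − 13.5928125 = 0.0478125.

0.0478125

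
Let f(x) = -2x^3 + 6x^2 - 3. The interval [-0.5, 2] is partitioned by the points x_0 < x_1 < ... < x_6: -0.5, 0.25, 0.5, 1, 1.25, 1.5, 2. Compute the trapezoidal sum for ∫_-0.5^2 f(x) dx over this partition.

Subinterval widths: 0.75, 0.25, 0.5, 0.25, 0.25, 0.5.
f(-0.5) = -1.25, f(0.25) = -2.65625, f(0.5) = -1.75, f(1) = 1, f(1.25) = 2.46875, f(1.5) = 3.75, f(2) = 5.
On each subinterval the trapezoid contributes (Δx_i/2)·[f(x_{i-1}) + f(x_i)].
Sum = 1.1953125.

1.1953125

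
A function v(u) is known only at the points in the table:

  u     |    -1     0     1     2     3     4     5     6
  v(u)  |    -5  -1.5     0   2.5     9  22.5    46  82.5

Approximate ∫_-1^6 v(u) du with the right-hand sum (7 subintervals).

Δu = 1.
Sum = 1·[(-1.5) + 0 + 2.5 + 9 + 22.5 + 46 + 82.5] = 161.

161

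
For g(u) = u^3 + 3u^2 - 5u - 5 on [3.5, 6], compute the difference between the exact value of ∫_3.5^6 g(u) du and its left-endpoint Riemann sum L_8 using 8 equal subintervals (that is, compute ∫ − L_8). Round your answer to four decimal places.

35.5286

Exact integral: ∫_3.5^6 g(u) du = 387.734375.
L_8 ≈ 352.205811.
Error ≈ 387.734375 − 352.205811 ≈ 35.5286.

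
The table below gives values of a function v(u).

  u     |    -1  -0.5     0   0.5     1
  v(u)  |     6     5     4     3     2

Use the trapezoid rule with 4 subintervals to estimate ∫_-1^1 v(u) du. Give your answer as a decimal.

Δu = 0.5.
T_4 = (0.5/2)·[6 + 2·5 + 2·4 + 2·3 + 2] = 8.

8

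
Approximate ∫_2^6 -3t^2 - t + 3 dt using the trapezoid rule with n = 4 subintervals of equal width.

Δt = (6 − 2)/4 = 1.
f(2) = -11, f(3) = -27, f(4) = -49, f(5) = -77, f(6) = -111.
T_4 = (Δt/2)·[f(t_0) + 2f(t_1) + 2f(t_2) + 2f(t_3) + f(t_4)].
Sum = -214.

-214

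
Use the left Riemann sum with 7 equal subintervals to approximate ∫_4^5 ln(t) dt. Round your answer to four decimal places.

1.4860

Δt = (5 − 4)/7 = 1/7.
Left endpoints: 4, 29/7, 30/7, 31/7, 32/7, 33/7, 34/7.
f(4) ≈ 1.3863, f(29/7) ≈ 1.4214, f(30/7) ≈ 1.4553, f(31/7) ≈ 1.4881, f(32/7) ≈ 1.5198, f(33/7) ≈ 1.5506, f(34/7) ≈ 1.5805.
Sum = Δt · [f(4) + f(29/7) + f(30/7) + ...].
Sum ≈ 1.4860.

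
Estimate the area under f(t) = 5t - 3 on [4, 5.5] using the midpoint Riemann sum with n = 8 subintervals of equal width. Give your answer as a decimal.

31.125

Δt = (5.5 − 4)/8 = 0.1875.
Midpoints: 4.09375, 4.28125, 4.46875, 4.65625, 4.84375, 5.03125, 5.21875, 5.40625.
f(4.09375) = 17.46875, f(4.28125) = 18.40625, f(4.46875) = 19.34375, f(4.65625) = 20.28125, f(4.84375) = 21.21875, f(5.03125) = 22.15625, f(5.21875) = 23.09375, f(5.40625) = 24.03125.
Sum = Δt · [f(4.09375) + f(4.28125) + f(4.46875) + ...].
Sum = 31.125.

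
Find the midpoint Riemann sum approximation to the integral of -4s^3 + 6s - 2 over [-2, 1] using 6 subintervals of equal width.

Δs = (1 − (-2))/6 = 0.5.
Midpoints: -1.75, -1.25, -0.75, -0.25, 0.25, 0.75.
f(-1.75) = 8.9375, f(-1.25) = -1.6875, f(-0.75) = -4.8125, f(-0.25) = -3.4375, f(0.25) = -0.5625, f(0.75) = 0.8125.
Sum = Δs · [f(-1.75) + f(-1.25) + f(-0.75) + ...].
Sum = -0.375.

-0.375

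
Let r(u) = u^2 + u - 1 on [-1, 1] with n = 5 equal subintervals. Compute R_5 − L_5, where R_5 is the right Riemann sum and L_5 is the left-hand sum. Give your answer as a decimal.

0.8

R_5 = -0.88.
L_5 = -1.68.
R_5 − L_5 = 0.8.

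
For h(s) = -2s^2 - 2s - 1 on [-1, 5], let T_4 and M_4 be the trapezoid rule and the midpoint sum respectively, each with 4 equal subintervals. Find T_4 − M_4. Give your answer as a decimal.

T_4 = -118.5.
M_4 = -111.75.
T_4 − M_4 = -6.75.

-6.75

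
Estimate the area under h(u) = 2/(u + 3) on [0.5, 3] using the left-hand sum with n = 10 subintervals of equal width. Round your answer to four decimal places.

Δu = (3 − 0.5)/10 = 0.25.
Left endpoints: 0.5, 0.75, 1, 1.25, 1.5, 1.75, 2, 2.25, 2.5, 2.75.
h(0.5) = 4/7, h(0.75) = 8/15, h(1) = 0.5, h(1.25) = 8/17, h(1.5) = 4/9, h(1.75) = 8/19, h(2) = 0.4, h(2.25) = 8/21, h(2.5) = 4/11, h(2.75) = 8/23.
Sum = Δu · [h(0.5) + h(0.75) + h(1) + ...].
Sum ≈ 1.1083.

1.1083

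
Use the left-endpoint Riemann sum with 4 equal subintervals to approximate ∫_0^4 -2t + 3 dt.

0

Δt = (4 − 0)/4 = 1.
Left endpoints: 0, 1, 2, 3.
f(0) = 3, f(1) = 1, f(2) = -1, f(3) = -3.
Sum = Δt · [f(0) + f(1) + f(2) + f(3)].
Sum = 0.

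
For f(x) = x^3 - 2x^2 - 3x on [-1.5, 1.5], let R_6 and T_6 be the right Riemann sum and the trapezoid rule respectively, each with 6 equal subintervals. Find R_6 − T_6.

-0.5625

R_6 = -5.3125.
T_6 = -4.75.
R_6 − T_6 = -0.5625.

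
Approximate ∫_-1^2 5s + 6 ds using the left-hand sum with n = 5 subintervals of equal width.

21

Δs = (2 − (-1))/5 = 0.6.
Left endpoints: -1, -0.4, 0.2, 0.8, 1.4.
f(-1) = 1, f(-0.4) = 4, f(0.2) = 7, f(0.8) = 10, f(1.4) = 13.
Sum = Δs · [f(-1) + f(-0.4) + f(0.2) + f(0.8) + f(1.4)].
Sum = 21.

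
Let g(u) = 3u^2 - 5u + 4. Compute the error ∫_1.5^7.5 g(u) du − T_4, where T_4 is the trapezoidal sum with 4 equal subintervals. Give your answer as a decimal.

-6.75

Exact integral: ∫_1.5^7.5 g(u) du = 307.5.
T_4 = 314.25.
Error = 307.5 − 314.25 = -6.75.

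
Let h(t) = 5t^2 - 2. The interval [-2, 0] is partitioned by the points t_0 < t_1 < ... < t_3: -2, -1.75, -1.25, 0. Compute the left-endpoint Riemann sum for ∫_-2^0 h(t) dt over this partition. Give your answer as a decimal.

Subinterval widths: 0.25, 0.5, 1.25.
Left endpoints: -2, -1.75, -1.25.
h(-2) = 18, h(-1.75) = 13.3125, h(-1.25) = 5.8125.
Sum = Σ Δt_i · h(t_i).
Sum = 18.421875.

18.421875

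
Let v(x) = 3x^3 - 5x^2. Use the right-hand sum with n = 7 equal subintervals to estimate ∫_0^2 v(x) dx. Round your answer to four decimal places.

-0.6531

Δx = (2 − 0)/7 = 2/7.
Right endpoints: 2/7, 4/7, 6/7, 8/7, 10/7, 12/7, 2.
v(2/7) = -116/343, v(4/7) = -368/343, v(6/7) = -612/343, v(8/7) = -704/343, v(10/7) = -500/343, v(12/7) = 144/343, v(2) = 4.
Sum = Δx · [v(2/7) + v(4/7) + v(6/7) + ...].
Sum ≈ -0.6531.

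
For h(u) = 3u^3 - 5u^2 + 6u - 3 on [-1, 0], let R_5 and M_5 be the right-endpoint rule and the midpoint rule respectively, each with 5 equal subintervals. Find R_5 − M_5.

R_5 = -7.08.
M_5 = -8.385.
R_5 − M_5 = 1.305.

1.305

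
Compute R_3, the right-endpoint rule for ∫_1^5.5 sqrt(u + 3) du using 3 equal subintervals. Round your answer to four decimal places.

Δu = (5.5 − 1)/3 = 1.5.
Right endpoints: 2.5, 4, 5.5.
f(2.5) ≈ 2.3452, f(4) ≈ 2.6458, f(5.5) ≈ 2.9155.
Sum = Δu · [f(2.5) + f(4) + f(5.5)].
Sum ≈ 11.8597.

11.8597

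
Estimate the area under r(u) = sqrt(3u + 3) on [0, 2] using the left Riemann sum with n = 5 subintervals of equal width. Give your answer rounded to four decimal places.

4.5869

Δu = (2 − 0)/5 = 0.4.
Left endpoints: 0, 0.4, 0.8, 1.2, 1.6.
r(0) ≈ 1.7321, r(0.4) ≈ 2.0494, r(0.8) ≈ 2.3238, r(1.2) ≈ 2.5690, r(1.6) ≈ 2.7928.
Sum = Δu · [r(0) + r(0.4) + r(0.8) + r(1.2) + r(1.6)].
Sum ≈ 4.5869.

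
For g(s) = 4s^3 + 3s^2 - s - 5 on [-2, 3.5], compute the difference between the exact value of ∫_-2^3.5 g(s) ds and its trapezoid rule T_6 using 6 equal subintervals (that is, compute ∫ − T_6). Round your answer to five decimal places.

-9.24306

Exact integral: ∫_-2^3.5 g(s) ds = 153.3125.
T_6 ≈ 162.5555556.
Error ≈ 153.3125 − 162.5555556 ≈ -9.24306.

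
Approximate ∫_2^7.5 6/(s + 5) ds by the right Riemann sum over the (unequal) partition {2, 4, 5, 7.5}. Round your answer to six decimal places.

3.133333

Subinterval widths: 2, 1, 2.5.
Right endpoints: 4, 5, 7.5.
f(4) = 2/3, f(5) = 0.6, f(7.5) = 0.48.
Sum = Σ Δs_i · f(s_i).
Sum ≈ 3.133333.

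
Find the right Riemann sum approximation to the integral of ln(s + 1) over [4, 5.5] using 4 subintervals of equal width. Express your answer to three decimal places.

Δs = (5.5 − 4)/4 = 0.375.
Right endpoints: 4.375, 4.75, 5.125, 5.5.
f(4.375) ≈ 1.682, f(4.75) ≈ 1.749, f(5.125) ≈ 1.812, f(5.5) ≈ 1.872.
Sum = Δs · [f(4.375) + f(4.75) + f(5.125) + f(5.5)].
Sum ≈ 2.668.

2.668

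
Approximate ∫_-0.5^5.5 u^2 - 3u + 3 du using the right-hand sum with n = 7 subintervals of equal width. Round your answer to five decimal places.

Δu = (5.5 − (-0.5))/7 = 6/7.
Right endpoints: 5/14, 17/14, 29/14, 41/14, 53/14, 65/14, 5.5.
f(5/14) = 403/196, f(17/14) = 163/196, f(29/14) = 211/196, f(41/14) = 547/196, f(53/14) = 1171/196, f(65/14) = 2083/196, f(5.5) = 16.75.
Sum = Δu · [f(5/14) + f(17/14) + f(29/14) + ...].
Sum ≈ 34.37755.

34.37755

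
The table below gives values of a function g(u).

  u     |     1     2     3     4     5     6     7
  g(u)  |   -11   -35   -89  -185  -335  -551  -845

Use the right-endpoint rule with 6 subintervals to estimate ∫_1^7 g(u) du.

-2040

Δu = 1.
Sum = 1·[(-35) + (-89) + (-185) + (-335) + (-551) + (-845)] = -2040.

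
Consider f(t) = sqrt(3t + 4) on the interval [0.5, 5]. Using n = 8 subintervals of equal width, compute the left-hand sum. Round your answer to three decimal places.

Δt = (5 − 0.5)/8 = 0.5625.
Left endpoints: 0.5, 1.0625, 1.625, 2.1875, 2.75, 3.3125, 3.875, 4.4375.
f(0.5) ≈ 2.345, f(1.0625) ≈ 2.681, f(1.625) ≈ 2.979, f(2.1875) ≈ 3.250, f(2.75) ≈ 3.500, f(3.3125) ≈ 3.733, f(3.875) ≈ 3.953, f(4.4375) ≈ 4.161.
Sum = Δt · [f(0.5) + f(1.0625) + f(1.625) + ...].
Sum ≈ 14.964.

14.964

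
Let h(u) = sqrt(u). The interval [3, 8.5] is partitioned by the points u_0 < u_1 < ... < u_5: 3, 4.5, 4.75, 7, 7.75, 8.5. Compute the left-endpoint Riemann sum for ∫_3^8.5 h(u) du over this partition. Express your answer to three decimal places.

12.104

Subinterval widths: 1.5, 0.25, 2.25, 0.75, 0.75.
Left endpoints: 3, 4.5, 4.75, 7, 7.75.
h(3) ≈ 1.732, h(4.5) ≈ 2.121, h(4.75) ≈ 2.179, h(7) ≈ 2.646, h(7.75) ≈ 2.784.
Sum = Σ Δu_i · h(u_i).
Sum ≈ 12.104.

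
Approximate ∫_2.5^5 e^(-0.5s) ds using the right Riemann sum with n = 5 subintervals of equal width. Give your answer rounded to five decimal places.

0.35986

Δs = (5 − 2.5)/5 = 0.5.
Right endpoints: 3, 3.5, 4, 4.5, 5.
f(3) ≈ 0.22313, f(3.5) ≈ 0.17377, f(4) ≈ 0.13534, f(4.5) ≈ 0.10540, f(5) ≈ 0.08208.
Sum = Δs · [f(3) + f(3.5) + f(4) + f(4.5) + f(5)].
Sum ≈ 0.35986.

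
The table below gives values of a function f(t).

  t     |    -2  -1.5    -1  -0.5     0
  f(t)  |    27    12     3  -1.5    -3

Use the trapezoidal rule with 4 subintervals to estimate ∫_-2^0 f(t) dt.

12.75

Δt = 0.5.
T_4 = (0.5/2)·[27 + 2·12 + 2·3 + 2·(-1.5) + (-3)] = 12.75.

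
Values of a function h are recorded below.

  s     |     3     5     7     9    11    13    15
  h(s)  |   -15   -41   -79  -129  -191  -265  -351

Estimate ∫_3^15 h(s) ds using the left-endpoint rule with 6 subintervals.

Δs = 2.
Sum = 2·[(-15) + (-41) + (-79) + (-129) + (-191) + (-265)] = -1440.

-1440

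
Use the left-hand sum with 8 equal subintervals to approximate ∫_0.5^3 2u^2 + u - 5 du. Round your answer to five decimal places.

Δu = (3 − 0.5)/8 = 0.3125.
Left endpoints: 0.5, 0.8125, 1.125, 1.4375, 1.75, 2.0625, 2.375, 2.6875.
f(0.5) = -4, f(0.8125) = -2.8671875, f(1.125) = -1.34375, f(1.4375) = 0.5703125, f(1.75) = 2.875, f(2.0625) = 5.5703125, f(2.375) = 8.65625, f(2.6875) = 12.1328125.
Sum = Δu · [f(0.5) + f(0.8125) + f(1.125) + ...].
Sum ≈ 6.74805.

6.74805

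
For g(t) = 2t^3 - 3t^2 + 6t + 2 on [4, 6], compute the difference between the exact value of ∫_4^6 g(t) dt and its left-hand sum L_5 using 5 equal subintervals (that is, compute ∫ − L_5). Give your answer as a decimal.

49.76

Exact integral: ∫_4^6 g(t) dt = 432.
L_5 = 382.24.
Error = 432 − 382.24 = 49.76.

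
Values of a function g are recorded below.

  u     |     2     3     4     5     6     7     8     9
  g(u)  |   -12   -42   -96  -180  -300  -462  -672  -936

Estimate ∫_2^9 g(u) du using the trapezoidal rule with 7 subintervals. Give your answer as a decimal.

Δu = 1.
T_7 = (1/2)·[(-12) + 2·(-42) + 2·(-96) + 2·(-180) + 2·(-300) + 2·(-462) + 2·(-672) + (-936)] = -2226.

-2226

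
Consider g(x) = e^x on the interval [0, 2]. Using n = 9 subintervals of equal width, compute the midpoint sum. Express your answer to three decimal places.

6.376

Δx = (2 − 0)/9 = 2/9.
Midpoints: 1/9, 1/3, 5/9, 7/9, 1, 11/9, 13/9, 5/3, 17/9.
g(1/9) ≈ 1.118, g(1/3) ≈ 1.396, g(5/9) ≈ 1.743, g(7/9) ≈ 2.177, g(1) ≈ 2.718, g(11/9) ≈ 3.395, g(13/9) ≈ 4.239, g(5/3) ≈ 5.294, g(17/9) ≈ 6.612.
Sum = Δx · [g(1/9) + g(1/3) + g(5/9) + ...].
Sum ≈ 6.376.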